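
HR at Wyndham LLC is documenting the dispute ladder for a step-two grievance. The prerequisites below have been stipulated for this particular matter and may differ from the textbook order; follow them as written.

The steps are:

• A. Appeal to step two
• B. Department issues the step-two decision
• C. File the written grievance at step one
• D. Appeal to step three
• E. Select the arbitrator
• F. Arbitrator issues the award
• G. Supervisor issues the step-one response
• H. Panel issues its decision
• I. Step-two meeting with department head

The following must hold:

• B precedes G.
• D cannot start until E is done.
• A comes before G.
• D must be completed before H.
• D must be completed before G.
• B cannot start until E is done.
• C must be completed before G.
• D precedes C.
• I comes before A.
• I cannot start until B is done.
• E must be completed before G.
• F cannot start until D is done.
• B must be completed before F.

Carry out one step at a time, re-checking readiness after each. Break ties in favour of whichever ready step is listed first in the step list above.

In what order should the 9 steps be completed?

E → B → D → C → F → H → I → A → G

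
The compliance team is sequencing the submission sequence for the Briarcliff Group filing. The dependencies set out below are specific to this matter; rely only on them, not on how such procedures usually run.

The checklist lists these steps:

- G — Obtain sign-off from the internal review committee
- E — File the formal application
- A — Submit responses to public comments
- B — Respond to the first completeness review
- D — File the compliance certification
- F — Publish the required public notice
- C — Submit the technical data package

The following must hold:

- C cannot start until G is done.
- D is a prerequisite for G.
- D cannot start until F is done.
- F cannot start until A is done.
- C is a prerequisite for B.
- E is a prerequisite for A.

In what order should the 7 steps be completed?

E has no prerequisites → E first.
A needed E, now all done → A.
That leaves F as the only ready step → F.
Next only D has its prerequisites met → D.
G needed D, now all done → G.
That leaves C as the only ready step → C.
B is the only step now ready → B.

E A F D G C B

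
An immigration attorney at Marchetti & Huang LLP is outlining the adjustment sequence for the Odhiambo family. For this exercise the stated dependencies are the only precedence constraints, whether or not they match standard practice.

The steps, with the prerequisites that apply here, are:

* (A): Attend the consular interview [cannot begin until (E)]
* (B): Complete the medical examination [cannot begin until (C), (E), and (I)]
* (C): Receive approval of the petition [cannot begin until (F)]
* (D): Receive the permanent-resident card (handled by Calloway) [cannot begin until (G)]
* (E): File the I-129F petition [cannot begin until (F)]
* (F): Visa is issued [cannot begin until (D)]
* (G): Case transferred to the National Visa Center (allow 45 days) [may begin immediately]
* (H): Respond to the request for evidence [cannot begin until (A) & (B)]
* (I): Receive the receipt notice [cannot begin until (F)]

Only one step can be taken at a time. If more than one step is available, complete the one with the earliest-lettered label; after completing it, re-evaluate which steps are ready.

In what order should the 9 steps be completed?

(G) has no prerequisites → (G) first.
(D) is the only step now ready → (D).
Next only (F) has its prerequisites met → (F).
(C), (E) and (I) are all available; (C) has the earlier label → (C).
Ready: (E) and (I). (E) has the earlier label → (E).
Ready: (A) and (I). (A) has the earlier label → (A).
(I) needed (F), now all done → (I).
Next only (B) has its prerequisites met → (B).
Next only (H) has its prerequisites met → (H).

(G) → (D) → (F) → (C) → (E) → (A) → (I) → (B) → (H)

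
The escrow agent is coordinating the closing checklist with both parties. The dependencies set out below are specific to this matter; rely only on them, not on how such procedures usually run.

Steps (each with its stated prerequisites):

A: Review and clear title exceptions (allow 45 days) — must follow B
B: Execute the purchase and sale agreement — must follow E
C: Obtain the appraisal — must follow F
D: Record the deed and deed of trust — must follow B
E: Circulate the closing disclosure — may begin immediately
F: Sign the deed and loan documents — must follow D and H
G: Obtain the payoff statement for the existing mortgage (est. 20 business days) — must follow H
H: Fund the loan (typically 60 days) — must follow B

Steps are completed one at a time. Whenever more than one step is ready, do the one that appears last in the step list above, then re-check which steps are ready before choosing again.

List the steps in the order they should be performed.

E, B, H, G, D, F, C, A

E is the only step with nothing outstanding, so it goes first.
Next only B has its prerequisites met → B.
H, D and A are all available; H is listed later → H.
G now also ready, so the ready set is {G, D, A}; G is listed later → G.
Now D and A have their prerequisites met. D is listed later, so D next.
Ready: F and A. F is listed later → F.
Ready: C and A. C is listed later → C.
A needed B, now all done → A.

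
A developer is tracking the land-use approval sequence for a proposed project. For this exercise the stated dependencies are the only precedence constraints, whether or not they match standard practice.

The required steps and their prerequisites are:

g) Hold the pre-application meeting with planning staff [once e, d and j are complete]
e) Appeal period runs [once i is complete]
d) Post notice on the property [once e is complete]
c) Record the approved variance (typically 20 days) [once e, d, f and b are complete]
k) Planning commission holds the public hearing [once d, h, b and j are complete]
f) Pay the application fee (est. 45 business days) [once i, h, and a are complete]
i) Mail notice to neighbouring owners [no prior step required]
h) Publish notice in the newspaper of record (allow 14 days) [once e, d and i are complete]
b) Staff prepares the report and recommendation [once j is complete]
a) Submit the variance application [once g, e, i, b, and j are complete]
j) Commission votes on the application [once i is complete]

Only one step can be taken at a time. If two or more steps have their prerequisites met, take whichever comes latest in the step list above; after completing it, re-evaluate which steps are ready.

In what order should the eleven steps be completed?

i, j, b, e, d, h, k, g, a, f, c

Only i has no prerequisites, so it is first.
Now j and e have their prerequisites met. j is listed later, so j next.
b now also ready, so the ready set is {b, e}; b is listed later → b.
e needed i, now all done → e.
That leaves d as the only ready step → d.
Now h and g have their prerequisites met. h is listed later, so h next.
Ready: k and g. k is listed later → k.
That leaves g as the only ready step → g.
Next only a has its prerequisites met → a.
Next only f has its prerequisites met → f.
c needed b, f, d and e, now all done → c.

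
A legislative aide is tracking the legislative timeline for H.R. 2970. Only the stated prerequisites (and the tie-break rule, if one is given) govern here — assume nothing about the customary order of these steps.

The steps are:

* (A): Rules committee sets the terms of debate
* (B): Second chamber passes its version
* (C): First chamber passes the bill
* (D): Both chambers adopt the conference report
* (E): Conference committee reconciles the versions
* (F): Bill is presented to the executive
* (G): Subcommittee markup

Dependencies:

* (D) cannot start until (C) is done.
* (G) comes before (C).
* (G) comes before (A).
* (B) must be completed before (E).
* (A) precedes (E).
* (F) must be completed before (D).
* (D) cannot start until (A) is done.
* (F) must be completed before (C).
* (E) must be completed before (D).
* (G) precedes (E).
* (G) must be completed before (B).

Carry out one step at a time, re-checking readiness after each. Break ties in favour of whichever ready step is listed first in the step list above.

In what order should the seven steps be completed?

(F) → (G) → (A) → (B) → (C) → (E) → (D)

(F) and (G) have no prerequisites; (F) is listed earlier, so (F) is first.
That leaves (G) as the only ready step → (G).
Ready: (A), (B) and (C). (A) is listed earlier → (A).
(B) and (C) are both available; (B) is listed earlier → (B).
(E) now also ready, so the ready set is {(C), (E)}; (C) is listed earlier → (C).
That leaves (E) as the only ready step → (E).
That leaves (D) as the only ready step → (D).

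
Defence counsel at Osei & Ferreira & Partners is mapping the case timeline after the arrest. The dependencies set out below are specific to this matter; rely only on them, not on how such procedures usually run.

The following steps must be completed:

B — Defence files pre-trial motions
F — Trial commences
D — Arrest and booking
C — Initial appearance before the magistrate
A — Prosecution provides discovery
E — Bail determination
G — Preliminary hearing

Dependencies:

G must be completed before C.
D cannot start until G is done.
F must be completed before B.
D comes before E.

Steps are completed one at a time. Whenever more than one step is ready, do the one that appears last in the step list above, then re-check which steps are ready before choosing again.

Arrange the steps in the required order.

G, A and F have no prerequisites; G is listed later, so G is first.
Now A, C, D and F have their prerequisites met. A is listed later, so A next.
Now C, D and F have their prerequisites met. C is listed later, so C next.
Now D and F have their prerequisites met. D is listed later, so D next.
E now also ready, so the ready set is {E, F}; E is listed later → E.
F is the only step now ready → F.
B needed F, now all done → B.

G, A, C, D, E, F, B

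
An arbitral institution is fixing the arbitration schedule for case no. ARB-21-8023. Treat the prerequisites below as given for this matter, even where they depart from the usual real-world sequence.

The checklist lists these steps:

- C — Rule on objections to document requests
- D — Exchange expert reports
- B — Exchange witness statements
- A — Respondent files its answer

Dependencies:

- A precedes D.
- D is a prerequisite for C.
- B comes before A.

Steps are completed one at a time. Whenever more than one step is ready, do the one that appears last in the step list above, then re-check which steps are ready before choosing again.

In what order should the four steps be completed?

B has no prerequisites → B first.
Next only A has its prerequisites met → A.
That leaves D as the only ready step → D.
C needed D, now all done → C.

B A D C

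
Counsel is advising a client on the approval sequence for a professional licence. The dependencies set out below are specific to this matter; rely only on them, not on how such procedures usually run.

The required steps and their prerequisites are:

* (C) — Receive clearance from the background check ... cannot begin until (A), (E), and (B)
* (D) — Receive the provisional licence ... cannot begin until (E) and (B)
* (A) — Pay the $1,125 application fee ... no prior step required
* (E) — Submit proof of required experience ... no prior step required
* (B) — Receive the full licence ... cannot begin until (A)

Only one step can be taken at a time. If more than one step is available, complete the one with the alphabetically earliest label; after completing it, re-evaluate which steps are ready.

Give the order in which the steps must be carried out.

(A) → (B) → (E) → (C) → (D)

(A) and (E) have no prerequisites; (A) has the earlier label, so (A) is first.
(B) now also ready, so the ready set is {(B), (E)}; (B) has the earlier label → (B).
Next only (E) has its prerequisites met → (E).
(C) and (D) are both available; (C) has the earlier label → (C).
Next only (D) has its prerequisites met → (D).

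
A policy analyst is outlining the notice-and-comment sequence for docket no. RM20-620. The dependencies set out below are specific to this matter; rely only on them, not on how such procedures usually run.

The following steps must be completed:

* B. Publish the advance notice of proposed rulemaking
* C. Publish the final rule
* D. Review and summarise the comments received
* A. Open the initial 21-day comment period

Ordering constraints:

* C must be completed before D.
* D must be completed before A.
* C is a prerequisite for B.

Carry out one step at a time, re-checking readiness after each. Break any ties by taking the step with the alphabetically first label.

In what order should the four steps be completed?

C has no prerequisites → C first.
Ready: B and D. B has the earlier label → B.
D needed C, now all done → D.
That leaves A as the only ready step → A.

C B D A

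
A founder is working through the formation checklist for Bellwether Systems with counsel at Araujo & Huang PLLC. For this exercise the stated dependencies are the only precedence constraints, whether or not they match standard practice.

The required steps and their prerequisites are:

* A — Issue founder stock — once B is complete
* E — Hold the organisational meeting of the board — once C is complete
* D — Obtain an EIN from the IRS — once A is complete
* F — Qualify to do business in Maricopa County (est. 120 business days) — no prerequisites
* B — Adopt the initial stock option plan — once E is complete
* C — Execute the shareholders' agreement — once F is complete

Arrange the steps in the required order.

F → C → E → B → A → D

F has no prerequisites → F first.
C needed F, now all done → C.
Next only E has its prerequisites met → E.
B needed E, now all done → B.
A needed B, now all done → A.
D is the only step now ready → D.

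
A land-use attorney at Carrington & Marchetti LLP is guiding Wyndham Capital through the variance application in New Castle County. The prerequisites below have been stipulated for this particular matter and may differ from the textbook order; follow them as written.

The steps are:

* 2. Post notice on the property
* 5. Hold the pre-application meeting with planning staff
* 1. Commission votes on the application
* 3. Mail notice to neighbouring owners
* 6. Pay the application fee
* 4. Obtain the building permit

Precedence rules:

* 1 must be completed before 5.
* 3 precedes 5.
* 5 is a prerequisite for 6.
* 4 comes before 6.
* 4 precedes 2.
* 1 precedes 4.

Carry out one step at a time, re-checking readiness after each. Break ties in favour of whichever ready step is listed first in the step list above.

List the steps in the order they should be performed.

1, 3, 5, 4, 2, 6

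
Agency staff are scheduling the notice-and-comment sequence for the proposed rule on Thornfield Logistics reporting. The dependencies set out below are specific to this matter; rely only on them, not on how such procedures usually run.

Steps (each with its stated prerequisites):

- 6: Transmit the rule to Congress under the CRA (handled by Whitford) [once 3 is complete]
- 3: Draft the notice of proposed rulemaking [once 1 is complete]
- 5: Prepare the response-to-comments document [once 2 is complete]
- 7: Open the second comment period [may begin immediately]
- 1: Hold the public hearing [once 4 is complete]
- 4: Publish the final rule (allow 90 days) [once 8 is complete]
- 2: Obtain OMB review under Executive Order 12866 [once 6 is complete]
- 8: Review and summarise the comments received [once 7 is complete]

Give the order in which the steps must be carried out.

7 is the only step with nothing outstanding, so it goes first.
8 is the only step now ready → 8.
That leaves 4 as the only ready step → 4.
1 needed 4, now all done → 1.
Next only 3 has its prerequisites met → 3.
6 needed 3, now all done → 6.
That leaves 2 as the only ready step → 2.
That leaves 5 as the only ready step → 5.

7, 8, 4, 1, 3, 6, 2, 5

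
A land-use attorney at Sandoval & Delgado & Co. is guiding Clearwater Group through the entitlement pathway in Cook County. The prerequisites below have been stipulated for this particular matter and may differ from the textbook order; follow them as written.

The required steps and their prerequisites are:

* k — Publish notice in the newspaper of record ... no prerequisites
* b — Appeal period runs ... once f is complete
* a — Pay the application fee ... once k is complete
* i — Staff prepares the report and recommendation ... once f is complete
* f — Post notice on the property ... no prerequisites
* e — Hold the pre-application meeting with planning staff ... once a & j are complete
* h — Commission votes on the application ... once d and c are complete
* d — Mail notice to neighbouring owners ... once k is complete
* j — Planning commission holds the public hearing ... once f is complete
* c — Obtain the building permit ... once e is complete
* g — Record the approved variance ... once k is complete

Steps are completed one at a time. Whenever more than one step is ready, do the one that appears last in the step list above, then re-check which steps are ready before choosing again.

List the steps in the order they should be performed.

Nothing is required for f and k. f is listed later → f first.
j, i and b now also ready, so the ready set is {j, i, b, k}; j is listed later → j.
i, b and k are all available; i is listed later → i.
Now b and k have their prerequisites met. b is listed later, so b next.
That leaves k as the only ready step → k.
Now g, d and a have their prerequisites met. g is listed later, so g next.
d and a are both available; d is listed later → d.
a is the only step now ready → a.
Next only e has its prerequisites met → e.
c needed e, now all done → c.
h is the only step now ready → h.

f j i b k g d a e c h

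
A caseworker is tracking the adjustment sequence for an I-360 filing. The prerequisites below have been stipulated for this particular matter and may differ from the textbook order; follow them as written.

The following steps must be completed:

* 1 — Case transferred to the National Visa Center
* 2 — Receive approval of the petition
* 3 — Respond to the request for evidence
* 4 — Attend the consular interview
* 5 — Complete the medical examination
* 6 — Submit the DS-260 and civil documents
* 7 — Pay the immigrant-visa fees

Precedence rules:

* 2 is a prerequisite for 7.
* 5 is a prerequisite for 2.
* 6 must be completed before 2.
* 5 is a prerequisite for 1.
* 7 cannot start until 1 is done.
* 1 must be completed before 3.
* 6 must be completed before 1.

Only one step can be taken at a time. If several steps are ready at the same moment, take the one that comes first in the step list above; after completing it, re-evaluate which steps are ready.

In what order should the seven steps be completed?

4, 5, 6, 1, 2, 3, 7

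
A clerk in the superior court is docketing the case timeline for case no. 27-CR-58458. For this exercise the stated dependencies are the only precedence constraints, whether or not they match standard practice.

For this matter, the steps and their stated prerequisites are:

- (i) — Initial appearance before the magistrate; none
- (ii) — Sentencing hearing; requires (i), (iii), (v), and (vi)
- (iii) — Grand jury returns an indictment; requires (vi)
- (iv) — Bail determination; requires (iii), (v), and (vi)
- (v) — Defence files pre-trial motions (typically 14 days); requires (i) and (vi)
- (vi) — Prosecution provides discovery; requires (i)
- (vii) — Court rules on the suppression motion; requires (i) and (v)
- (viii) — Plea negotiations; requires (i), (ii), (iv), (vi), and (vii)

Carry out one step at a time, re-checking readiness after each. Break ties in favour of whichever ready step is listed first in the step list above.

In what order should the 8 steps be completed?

(i) is the only step with nothing outstanding, so it goes first.
(vi) needed (i), now all done → (vi).
(iii) and (v) are both available; (iii) is listed earlier → (iii).
(v) is the only step now ready → (v).
(ii), (iv) and (vii) are all available; (ii) is listed earlier → (ii).
Now (iv) and (vii) have their prerequisites met. (iv) is listed earlier, so (iv) next.
Next only (vii) has its prerequisites met → (vii).
That leaves (viii) as the only ready step → (viii).

(i), (vi), (iii), (v), (ii), (iv), (vii), (viii)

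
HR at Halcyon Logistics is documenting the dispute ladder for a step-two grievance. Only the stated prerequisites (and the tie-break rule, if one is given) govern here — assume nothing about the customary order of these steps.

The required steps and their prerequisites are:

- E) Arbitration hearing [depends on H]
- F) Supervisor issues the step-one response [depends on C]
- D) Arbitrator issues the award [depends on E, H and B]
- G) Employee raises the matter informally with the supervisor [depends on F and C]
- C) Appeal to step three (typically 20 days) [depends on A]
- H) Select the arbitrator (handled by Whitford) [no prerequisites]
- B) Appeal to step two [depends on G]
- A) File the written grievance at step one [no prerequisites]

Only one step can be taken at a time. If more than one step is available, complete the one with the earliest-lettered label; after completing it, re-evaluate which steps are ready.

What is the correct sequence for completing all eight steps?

A and H have no prerequisites; A has the earlier label, so A is first.
C and H are both available; C has the earlier label → C.
F and H are both available; F has the earlier label → F.
G and H are both available; G has the earlier label → G.
B now also ready, so the ready set is {B, H}; B has the earlier label → B.
Next only H has its prerequisites met → H.
E needed H, now all done → E.
D needed B, E and H, now all done → D.

A, C, F, G, B, H, E, D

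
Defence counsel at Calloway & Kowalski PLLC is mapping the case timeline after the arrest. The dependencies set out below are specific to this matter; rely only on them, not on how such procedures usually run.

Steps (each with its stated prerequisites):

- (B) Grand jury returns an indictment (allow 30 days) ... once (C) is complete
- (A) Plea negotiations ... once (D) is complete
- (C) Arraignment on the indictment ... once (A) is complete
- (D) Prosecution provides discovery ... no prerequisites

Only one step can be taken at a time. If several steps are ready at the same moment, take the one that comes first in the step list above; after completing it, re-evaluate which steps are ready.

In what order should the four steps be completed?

(D), (A), (C), (B)

(D) has no prerequisites → (D) first.
Next only (A) has its prerequisites met → (A).
(C) needed (A), now all done → (C).
(B) needed (C), now all done → (B).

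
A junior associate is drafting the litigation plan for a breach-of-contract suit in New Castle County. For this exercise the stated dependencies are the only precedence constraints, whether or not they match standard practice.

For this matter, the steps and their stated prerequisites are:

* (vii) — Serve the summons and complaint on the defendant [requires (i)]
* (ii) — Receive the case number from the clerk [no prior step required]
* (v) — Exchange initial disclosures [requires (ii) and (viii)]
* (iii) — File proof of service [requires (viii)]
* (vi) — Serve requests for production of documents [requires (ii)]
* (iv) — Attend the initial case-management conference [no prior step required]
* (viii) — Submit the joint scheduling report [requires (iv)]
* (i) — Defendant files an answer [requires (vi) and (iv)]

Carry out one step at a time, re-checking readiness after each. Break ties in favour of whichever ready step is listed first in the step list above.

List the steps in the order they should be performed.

(ii) and (iv) have no prerequisites; (ii) is listed earlier, so (ii) is first.
Ready: (vi) and (iv). (vi) is listed earlier → (vi).
Next only (iv) has its prerequisites met → (iv).
Now (viii) and (i) have their prerequisites met. (viii) is listed earlier, so (viii) next.
(v) and (iii) now also ready, so the ready set is {(v), (iii), (i)}; (v) is listed earlier → (v).
(iii) and (i) are both available; (iii) is listed earlier → (iii).
(i) needed (vi) and (iv), now all done → (i).
(vii) needed (i), now all done → (vii).

(ii), (vi), (iv), (viii), (v), (iii), (i), (vii)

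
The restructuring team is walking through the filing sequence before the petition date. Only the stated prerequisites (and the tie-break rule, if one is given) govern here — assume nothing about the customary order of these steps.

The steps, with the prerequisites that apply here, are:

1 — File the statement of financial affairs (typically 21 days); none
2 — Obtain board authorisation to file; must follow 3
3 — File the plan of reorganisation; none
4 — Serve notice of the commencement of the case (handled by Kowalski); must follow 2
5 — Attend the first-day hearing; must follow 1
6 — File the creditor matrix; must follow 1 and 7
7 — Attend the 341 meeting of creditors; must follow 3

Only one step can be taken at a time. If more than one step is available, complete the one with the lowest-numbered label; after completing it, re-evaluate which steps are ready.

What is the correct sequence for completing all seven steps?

1 and 3 have no prerequisites; 1 has the earlier label, so 1 is first.
5 now also ready, so the ready set is {3, 5}; 3 has the earlier label → 3.
Now 2, 5 and 7 have their prerequisites met. 2 has the earlier label, so 2 next.
4 now also ready, so the ready set is {4, 5, 7}; 4 has the earlier label → 4.
Ready: 5 and 7. 5 has the earlier label → 5.
7 is the only step now ready → 7.
That leaves 6 as the only ready step → 6.

1, 3, 2, 4, 5, 7, 6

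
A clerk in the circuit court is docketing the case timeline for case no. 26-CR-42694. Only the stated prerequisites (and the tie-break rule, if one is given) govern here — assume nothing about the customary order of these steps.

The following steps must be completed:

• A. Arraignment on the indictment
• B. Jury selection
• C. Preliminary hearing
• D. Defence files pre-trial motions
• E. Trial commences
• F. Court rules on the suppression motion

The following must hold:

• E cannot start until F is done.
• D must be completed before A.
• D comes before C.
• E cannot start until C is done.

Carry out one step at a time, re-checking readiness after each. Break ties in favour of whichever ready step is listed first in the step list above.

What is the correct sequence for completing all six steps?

Nothing is required for B, D and F. B is listed earlier → B first.
Now D and F have their prerequisites met. D is listed earlier, so D next.
A and C now also ready, so the ready set is {A, C, F}; A is listed earlier → A.
Now C and F have their prerequisites met. C is listed earlier, so C next.
F is the only step now ready → F.
E needed C and F, now all done → E.

B, D, A, C, F, E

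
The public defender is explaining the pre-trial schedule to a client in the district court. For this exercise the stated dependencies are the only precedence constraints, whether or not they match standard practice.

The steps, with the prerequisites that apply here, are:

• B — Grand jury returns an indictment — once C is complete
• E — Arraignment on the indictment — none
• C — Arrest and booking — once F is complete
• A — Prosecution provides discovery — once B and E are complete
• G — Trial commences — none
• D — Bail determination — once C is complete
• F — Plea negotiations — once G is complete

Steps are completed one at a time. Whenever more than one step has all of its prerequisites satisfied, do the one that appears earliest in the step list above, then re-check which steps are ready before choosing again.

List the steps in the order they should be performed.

E G F C B A D

Nothing is required for E and G. E is listed earlier → E first.
G is the only step now ready → G.
F needed G, now all done → F.
Next only C has its prerequisites met → C.
B and D are both available; B is listed earlier → B.
A and D are both available; A is listed earlier → A.
D is the only step now ready → D.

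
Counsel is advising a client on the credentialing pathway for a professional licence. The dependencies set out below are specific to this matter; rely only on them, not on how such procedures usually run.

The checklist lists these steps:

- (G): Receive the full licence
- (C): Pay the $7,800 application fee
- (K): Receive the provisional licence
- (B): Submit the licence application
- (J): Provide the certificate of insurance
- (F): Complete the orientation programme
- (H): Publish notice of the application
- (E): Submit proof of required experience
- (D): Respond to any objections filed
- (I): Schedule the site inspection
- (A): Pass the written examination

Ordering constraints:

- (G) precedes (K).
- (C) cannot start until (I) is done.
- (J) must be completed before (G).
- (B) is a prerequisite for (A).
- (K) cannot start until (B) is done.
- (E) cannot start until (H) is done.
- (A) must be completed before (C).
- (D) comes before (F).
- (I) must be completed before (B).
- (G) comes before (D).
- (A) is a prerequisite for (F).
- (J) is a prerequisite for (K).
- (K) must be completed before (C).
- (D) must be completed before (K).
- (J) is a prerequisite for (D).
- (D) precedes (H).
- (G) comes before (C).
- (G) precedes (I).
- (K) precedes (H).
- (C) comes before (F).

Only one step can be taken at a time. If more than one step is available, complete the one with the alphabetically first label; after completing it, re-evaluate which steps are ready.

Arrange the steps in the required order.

(J) (G) (D) (I) (B) (A) (K) (C) (F) (H) (E)

Only (J) has no prerequisites, so it is first.
(G) needed (J), now all done → (G).
(D) and (I) are both available; (D) has the earlier label → (D).
(I) is the only step now ready → (I).
Next only (B) has its prerequisites met → (B).
Ready: (A) and (K). (A) has the earlier label → (A).
(K) needed (B), (D), (G) and (J), now all done → (K).
Now (C) and (H) have their prerequisites met. (C) has the earlier label, so (C) next.
Now (F) and (H) have their prerequisites met. (F) has the earlier label, so (F) next.
Next only (H) has its prerequisites met → (H).
(E) is the only step now ready → (E).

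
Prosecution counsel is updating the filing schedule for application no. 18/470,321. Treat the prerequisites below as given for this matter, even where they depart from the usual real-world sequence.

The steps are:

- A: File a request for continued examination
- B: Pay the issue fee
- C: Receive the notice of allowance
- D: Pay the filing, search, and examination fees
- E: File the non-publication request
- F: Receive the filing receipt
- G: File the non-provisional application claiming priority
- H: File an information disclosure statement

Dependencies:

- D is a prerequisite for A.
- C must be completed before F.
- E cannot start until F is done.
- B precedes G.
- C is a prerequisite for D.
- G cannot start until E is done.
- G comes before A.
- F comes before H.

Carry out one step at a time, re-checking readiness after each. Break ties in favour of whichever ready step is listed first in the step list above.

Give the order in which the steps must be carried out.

B and C have no prerequisites; B is listed earlier, so B is first.
C is the only step now ready → C.
D and F are both available; D is listed earlier → D.
That leaves F as the only ready step → F.
E and H are both available; E is listed earlier → E.
Ready: G and H. G is listed earlier → G.
Now A and H have their prerequisites met. A is listed earlier, so A next.
H is the only step now ready → H.

B C D F E G A H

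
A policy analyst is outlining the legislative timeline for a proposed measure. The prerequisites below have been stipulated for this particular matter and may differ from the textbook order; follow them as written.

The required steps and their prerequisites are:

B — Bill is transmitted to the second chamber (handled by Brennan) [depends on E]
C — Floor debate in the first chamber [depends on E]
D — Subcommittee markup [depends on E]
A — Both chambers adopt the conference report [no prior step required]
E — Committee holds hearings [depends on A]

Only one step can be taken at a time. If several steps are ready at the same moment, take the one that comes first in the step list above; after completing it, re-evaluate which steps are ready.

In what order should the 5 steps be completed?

A has no prerequisites → A first.
Next only E has its prerequisites met → E.
Ready: B, C and D. B is listed earlier → B.
C and D are both available; C is listed earlier → C.
D needed E, now all done → D.

A E B C D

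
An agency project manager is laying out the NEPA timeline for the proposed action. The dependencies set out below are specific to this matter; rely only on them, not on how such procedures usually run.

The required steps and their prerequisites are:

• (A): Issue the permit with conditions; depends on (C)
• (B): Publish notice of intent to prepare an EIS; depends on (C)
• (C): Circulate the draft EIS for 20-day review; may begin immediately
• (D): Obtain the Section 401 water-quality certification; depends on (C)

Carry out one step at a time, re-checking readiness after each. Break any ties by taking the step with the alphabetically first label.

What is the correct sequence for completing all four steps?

(C), (A), (B), (D)

Only (C) has no prerequisites, so it is first.
(A), (B) and (D) are all available; (A) has the earlier label → (A).
Ready: (B) and (D). (B) has the earlier label → (B).
Next only (D) has its prerequisites met → (D).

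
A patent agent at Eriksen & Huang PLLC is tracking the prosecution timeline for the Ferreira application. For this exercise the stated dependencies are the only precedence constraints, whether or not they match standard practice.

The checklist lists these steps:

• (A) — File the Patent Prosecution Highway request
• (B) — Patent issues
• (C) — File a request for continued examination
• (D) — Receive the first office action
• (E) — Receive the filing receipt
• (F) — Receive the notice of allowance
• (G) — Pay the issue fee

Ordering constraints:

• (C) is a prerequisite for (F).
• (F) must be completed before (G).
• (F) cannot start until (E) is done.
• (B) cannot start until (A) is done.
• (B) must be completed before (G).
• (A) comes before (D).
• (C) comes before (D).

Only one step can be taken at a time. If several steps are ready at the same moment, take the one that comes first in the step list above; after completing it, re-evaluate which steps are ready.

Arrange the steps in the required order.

(A) → (B) → (C) → (D) → (E) → (F) → (G)

(A), (C) and (E) have no prerequisites; (A) is listed earlier, so (A) is first.
Ready: (B), (C) and (E). (B) is listed earlier → (B).
Now (C) and (E) have their prerequisites met. (C) is listed earlier, so (C) next.
Now (D) and (E) have their prerequisites met. (D) is listed earlier, so (D) next.
(E) is the only step now ready → (E).
(F) is the only step now ready → (F).
Next only (G) has its prerequisites met → (G).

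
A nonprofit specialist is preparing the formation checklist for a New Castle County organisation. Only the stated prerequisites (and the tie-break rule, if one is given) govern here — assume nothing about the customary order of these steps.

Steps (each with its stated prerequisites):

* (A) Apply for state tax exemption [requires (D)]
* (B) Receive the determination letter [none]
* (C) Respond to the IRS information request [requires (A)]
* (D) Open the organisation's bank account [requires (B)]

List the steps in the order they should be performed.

(B), (D), (A), (C)

Only (B) has no prerequisites, so it is first.
(D) needed (B), now all done → (D).
(A) is the only step now ready → (A).
(C) needed (A), now all done → (C).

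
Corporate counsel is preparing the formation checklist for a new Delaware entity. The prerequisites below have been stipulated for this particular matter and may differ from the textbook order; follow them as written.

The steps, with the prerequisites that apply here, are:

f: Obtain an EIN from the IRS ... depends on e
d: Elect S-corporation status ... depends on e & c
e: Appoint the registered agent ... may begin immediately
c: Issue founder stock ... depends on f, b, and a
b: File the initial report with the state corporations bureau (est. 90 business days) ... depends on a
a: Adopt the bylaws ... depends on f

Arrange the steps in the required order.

e, f, a, b, c, d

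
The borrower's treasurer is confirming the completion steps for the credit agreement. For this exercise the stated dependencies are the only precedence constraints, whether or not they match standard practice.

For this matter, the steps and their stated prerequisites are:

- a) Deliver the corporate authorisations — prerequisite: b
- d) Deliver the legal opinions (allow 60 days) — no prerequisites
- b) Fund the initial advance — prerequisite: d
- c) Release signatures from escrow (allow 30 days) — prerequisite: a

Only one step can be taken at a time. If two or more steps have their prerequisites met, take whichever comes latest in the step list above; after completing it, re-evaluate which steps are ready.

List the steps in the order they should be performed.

d, b, a, c

Only d has no prerequisites, so it is first.
b is the only step now ready → b.
a needed b, now all done → a.
c needed a, now all done → c.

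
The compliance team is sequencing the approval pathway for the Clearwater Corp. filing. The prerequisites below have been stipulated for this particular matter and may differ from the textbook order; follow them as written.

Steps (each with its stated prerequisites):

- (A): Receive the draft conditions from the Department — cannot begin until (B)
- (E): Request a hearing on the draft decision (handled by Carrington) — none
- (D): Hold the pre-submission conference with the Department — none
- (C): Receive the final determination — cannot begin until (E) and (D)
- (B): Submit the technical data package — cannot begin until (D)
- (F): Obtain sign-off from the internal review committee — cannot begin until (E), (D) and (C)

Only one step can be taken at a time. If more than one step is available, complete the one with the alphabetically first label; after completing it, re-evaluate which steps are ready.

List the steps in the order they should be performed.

(D) (B) (A) (E) (C) (F)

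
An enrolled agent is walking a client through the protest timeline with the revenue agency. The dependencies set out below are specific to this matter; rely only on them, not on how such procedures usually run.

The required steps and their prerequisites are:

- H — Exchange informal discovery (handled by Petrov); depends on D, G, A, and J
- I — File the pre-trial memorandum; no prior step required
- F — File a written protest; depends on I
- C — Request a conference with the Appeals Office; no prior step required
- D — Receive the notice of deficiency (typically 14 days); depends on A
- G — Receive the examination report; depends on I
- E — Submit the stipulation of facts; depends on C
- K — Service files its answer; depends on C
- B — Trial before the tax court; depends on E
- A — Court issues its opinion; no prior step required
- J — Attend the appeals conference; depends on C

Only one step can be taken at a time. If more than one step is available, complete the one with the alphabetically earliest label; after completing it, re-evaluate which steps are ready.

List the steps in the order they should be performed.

A → C → D → E → B → I → F → G → J → H → K

A, C and I have no prerequisites; A has the earlier label, so A is first.
D now also ready, so the ready set is {C, D, I}; C has the earlier label → C.
Now D, E, I, J and K have their prerequisites met. D has the earlier label, so D next.
Now E, I, J and K have their prerequisites met. E has the earlier label, so E next.
B now also ready, so the ready set is {B, I, J, K}; B has the earlier label → B.
Now I, J and K have their prerequisites met. I has the earlier label, so I next.
Ready: F, G, J and K. F has the earlier label → F.
Ready: G, J and K. G has the earlier label → G.
Ready: J and K. J has the earlier label → J.
H now also ready, so the ready set is {H, K}; H has the earlier label → H.
K is the only step now ready → K.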